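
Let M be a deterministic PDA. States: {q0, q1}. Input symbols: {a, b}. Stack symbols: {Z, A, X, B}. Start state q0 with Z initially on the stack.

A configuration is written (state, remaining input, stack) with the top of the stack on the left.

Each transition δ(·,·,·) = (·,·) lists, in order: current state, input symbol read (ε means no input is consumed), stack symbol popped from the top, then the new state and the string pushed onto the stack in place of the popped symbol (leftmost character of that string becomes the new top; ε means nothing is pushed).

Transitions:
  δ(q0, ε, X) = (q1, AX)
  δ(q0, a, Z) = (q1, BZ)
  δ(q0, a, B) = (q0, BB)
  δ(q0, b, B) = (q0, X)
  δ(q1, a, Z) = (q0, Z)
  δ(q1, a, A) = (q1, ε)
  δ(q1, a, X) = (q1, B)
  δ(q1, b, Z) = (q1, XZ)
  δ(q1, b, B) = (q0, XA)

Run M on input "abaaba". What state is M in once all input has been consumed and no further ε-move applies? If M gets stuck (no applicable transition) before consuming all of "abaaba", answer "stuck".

q1

(q0, abaaba, Z)
  read a, top Z: go to q1, push BZ → (q1, baaba, BZ)
  read b, top B: go to q0, push XA → (q0, aaba, XAZ)
  ε-move, top X: go to q1, push AX → (q1, aaba, AXAZ)
  read a, top A: go to q1, push ε → (q1, aba, XAZ)
  read a, top X: go to q1, push B → (q1, ba, BAZ)
  read b, top B: go to q0, push XA → (q0, a, XAAZ)
  ε-move, top X: go to q1, push AX → (q1, a, AXAAZ)
  read a, top A: go to q1, push ε → (q1, ε, XAAZ)
All input consumed; M is in state q1.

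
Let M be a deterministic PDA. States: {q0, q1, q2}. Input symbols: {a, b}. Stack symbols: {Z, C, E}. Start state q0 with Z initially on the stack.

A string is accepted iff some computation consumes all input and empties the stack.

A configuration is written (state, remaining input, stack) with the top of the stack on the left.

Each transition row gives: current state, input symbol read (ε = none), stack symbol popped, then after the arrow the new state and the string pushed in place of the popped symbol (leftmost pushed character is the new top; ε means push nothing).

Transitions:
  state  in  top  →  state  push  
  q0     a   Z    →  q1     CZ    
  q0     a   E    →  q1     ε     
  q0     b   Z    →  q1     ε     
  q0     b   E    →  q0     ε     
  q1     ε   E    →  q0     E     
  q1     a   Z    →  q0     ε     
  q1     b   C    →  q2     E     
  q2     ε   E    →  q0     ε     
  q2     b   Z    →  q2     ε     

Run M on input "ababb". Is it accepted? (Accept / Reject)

Accept

(q0, ababb, Z)
  read a, top Z: go to q1, push CZ → (q1, babb, CZ)
  read b, top C: go to q2, push E → (q2, abb, EZ)
  ε-move, top E: go to q0, push ε → (q0, abb, Z)
  read a, top Z: go to q1, push CZ → (q1, bb, CZ)
  read b, top C: go to q2, push E → (q2, b, EZ)
  ε-move, top E: go to q0, push ε → (q0, b, Z)
  read b, top Z: go to q1, push ε → (q1, ε, ε)
All input consumed and the stack is empty.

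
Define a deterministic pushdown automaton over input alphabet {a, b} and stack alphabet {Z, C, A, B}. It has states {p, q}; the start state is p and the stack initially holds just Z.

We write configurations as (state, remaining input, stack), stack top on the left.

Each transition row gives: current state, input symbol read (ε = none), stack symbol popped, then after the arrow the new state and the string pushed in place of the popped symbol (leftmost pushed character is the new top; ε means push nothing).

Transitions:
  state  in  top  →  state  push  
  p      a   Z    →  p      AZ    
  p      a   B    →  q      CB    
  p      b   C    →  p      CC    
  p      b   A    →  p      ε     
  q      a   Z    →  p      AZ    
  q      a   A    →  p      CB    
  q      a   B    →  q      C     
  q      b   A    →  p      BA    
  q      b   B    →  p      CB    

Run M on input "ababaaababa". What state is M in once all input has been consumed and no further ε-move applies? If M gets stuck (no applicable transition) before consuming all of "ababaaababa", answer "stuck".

(p, ababaaababa, Z)
  read a, top Z: go to p, push AZ → (p, babaaababa, AZ)
  read b, top A: go to p, push ε → (p, abaaababa, Z)
  read a, top Z: go to p, push AZ → (p, baaababa, AZ)
  read b, top A: go to p, push ε → (p, aaababa, Z)
  read a, top Z: go to p, push AZ → (p, aababa, AZ)
No transition for (p, a, top A); M blocks with input aababa remaining.

stuck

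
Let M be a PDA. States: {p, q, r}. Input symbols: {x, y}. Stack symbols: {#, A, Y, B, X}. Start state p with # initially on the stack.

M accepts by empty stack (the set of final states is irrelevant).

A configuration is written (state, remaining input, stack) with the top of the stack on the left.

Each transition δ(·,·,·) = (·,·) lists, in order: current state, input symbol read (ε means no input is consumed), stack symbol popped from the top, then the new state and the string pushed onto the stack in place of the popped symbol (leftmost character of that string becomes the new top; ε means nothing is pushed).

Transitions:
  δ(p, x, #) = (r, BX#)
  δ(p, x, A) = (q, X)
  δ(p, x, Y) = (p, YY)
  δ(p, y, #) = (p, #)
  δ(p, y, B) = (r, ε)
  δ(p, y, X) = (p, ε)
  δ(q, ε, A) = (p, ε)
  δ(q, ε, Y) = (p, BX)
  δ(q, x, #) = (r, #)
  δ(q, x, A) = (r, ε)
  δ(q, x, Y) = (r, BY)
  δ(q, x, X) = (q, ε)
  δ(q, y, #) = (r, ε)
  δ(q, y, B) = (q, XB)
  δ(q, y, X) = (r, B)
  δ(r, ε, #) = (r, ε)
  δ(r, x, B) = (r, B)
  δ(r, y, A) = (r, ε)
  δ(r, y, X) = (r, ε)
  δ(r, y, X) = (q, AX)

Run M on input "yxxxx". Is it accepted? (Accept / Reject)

No computation consumes all input and empties the stack.

Reject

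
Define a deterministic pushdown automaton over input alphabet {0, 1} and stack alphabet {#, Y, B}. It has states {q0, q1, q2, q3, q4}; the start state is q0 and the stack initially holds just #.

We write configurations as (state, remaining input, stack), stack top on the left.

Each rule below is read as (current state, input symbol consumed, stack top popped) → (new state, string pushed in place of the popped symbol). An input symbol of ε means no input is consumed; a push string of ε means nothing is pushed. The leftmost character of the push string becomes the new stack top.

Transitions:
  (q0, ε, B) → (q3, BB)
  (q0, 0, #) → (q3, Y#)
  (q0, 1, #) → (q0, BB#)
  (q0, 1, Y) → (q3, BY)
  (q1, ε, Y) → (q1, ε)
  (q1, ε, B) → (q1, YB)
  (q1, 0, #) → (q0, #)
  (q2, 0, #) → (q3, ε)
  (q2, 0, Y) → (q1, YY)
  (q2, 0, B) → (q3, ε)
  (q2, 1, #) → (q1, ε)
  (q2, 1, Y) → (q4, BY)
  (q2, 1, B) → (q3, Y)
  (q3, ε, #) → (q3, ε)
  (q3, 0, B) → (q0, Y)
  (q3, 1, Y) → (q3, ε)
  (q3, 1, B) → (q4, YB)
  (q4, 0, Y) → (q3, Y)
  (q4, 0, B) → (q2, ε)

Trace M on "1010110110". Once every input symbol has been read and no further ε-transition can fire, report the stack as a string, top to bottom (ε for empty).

(q0, 1010110110, #)
  read 1, top #: go to q0, push BB# → (q0, 010110110, BB#)
  ε-move, top B: go to q3, push BB → (q3, 010110110, BBB#)
  read 0, top B: go to q0, push Y → (q0, 10110110, YBB#)
  read 1, top Y: go to q3, push BY → (q3, 0110110, BYBB#)
  read 0, top B: go to q0, push Y → (q0, 110110, YYBB#)
  read 1, top Y: go to q3, push BY → (q3, 10110, BYYBB#)
  read 1, top B: go to q4, push YB → (q4, 0110, YBYYBB#)
  read 0, top Y: go to q3, push Y → (q3, 110, YBYYBB#)
  read 1, top Y: go to q3, push ε → (q3, 10, BYYBB#)
  read 1, top B: go to q4, push YB → (q4, 0, YBYYBB#)
  read 0, top Y: go to q3, push Y → (q3, ε, YBYYBB#)
All input consumed in state q3 with stack YBYYBB#.

YBYYBB#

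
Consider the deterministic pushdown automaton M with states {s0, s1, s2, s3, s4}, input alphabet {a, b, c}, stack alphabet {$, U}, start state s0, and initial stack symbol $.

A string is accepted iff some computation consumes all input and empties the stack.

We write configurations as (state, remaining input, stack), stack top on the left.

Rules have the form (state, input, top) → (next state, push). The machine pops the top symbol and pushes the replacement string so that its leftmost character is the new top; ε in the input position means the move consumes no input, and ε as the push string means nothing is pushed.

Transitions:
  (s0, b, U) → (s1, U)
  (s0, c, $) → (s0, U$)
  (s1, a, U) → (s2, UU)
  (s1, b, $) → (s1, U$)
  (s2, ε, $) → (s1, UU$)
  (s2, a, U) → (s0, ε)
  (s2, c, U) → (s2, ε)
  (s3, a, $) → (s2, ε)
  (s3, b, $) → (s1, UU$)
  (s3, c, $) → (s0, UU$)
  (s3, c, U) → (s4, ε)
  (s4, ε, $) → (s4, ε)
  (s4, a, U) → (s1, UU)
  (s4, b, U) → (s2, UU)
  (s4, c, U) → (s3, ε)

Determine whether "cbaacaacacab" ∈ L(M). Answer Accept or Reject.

Reject

(s0, cbaacaacacab, $) ⊢ (s0, baacaacacab, U$) ⊢ (s1, aacaacacab, U$) ⊢ (s2, acaacacab, UU$) ⊢ (s0, caacacab, U$)
No transition applies at (s0, caacacab, U$); input not fully consumed.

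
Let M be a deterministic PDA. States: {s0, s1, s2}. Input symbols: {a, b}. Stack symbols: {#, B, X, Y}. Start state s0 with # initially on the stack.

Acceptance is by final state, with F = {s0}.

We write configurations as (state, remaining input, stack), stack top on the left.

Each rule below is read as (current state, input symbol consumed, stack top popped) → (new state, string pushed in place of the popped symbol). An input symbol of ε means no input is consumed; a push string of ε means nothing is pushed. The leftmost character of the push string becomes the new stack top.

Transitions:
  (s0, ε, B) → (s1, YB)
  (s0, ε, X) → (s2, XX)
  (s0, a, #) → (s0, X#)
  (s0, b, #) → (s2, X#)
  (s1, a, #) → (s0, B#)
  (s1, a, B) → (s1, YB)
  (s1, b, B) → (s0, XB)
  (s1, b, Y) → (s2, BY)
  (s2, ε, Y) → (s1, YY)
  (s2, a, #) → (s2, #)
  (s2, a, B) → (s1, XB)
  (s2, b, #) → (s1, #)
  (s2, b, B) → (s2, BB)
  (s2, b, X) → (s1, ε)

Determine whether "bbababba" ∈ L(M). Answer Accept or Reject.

(s0, bbababba, #)
  read b, top #: go to s2, push X# → (s2, bababba, X#)
  read b, top X: go to s1, push ε → (s1, ababba, #)
  read a, top #: go to s0, push B# → (s0, babba, B#)
  ε-move, top B: go to s1, push YB → (s1, babba, YB#)
  read b, top Y: go to s2, push BY → (s2, abba, BYB#)
  read a, top B: go to s1, push XB → (s1, bba, XBYB#)
No transition applies at (s1, bba, XBYB#); input not fully consumed.

Reject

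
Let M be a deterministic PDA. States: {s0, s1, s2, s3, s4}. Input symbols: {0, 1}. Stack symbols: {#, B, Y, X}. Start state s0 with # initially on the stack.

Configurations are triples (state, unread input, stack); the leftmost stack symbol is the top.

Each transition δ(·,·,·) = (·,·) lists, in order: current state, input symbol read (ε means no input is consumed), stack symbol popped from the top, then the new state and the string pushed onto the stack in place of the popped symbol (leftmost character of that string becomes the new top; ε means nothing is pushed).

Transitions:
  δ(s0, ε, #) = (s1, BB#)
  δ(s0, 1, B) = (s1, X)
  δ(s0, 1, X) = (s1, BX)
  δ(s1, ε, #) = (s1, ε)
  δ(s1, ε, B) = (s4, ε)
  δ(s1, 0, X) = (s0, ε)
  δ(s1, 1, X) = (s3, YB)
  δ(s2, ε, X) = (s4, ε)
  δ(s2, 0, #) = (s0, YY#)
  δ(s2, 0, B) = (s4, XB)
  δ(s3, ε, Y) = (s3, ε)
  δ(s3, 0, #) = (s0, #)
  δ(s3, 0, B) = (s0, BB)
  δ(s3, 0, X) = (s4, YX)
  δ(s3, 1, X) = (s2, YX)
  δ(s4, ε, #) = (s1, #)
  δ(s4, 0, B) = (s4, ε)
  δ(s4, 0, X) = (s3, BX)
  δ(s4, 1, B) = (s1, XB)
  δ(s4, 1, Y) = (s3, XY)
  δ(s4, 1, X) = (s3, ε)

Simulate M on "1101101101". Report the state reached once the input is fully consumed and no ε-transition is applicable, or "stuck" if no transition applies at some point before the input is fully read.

s1

(s0, 1101101101, #)
  ε-move, top #: go to s1, push BB# → (s1, 1101101101, BB#)
  ε-move, top B: go to s4, push ε → (s4, 1101101101, B#)
  read 1, top B: go to s1, push XB → (s1, 101101101, XB#)
  read 1, top X: go to s3, push YB → (s3, 01101101, YBB#)
  ε-move, top Y: go to s3, push ε → (s3, 01101101, BB#)
  read 0, top B: go to s0, push BB → (s0, 1101101, BBB#)
  read 1, top B: go to s1, push X → (s1, 101101, XBB#)
  read 1, top X: go to s3, push YB → (s3, 01101, YBBB#)
  ε-move, top Y: go to s3, push ε → (s3, 01101, BBB#)
  read 0, top B: go to s0, push BB → (s0, 1101, BBBB#)
  read 1, top B: go to s1, push X → (s1, 101, XBBB#)
  read 1, top X: go to s3, push YB → (s3, 01, YBBBB#)
  ε-move, top Y: go to s3, push ε → (s3, 01, BBBB#)
  read 0, top B: go to s0, push BB → (s0, 1, BBBBB#)
  read 1, top B: go to s1, push X → (s1, ε, XBBBB#)
All input consumed; M is in state s1.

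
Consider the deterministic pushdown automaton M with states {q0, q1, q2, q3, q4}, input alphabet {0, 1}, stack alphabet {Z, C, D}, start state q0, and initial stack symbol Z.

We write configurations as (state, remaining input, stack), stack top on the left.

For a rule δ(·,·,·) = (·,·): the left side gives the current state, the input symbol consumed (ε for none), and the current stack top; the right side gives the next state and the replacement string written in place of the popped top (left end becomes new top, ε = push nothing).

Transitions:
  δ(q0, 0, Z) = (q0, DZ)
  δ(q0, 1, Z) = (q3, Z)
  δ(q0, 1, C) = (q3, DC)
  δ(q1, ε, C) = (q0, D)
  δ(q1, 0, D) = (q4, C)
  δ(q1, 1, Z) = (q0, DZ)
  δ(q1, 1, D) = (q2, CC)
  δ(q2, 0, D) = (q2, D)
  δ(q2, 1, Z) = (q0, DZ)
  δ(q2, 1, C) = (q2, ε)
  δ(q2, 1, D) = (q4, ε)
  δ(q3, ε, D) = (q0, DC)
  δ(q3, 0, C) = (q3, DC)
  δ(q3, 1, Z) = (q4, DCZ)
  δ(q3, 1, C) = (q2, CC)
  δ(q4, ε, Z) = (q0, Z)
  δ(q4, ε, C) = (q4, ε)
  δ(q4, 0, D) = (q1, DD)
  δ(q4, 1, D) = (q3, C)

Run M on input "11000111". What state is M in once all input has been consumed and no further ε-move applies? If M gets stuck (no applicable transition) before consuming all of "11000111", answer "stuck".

q2

(q0, 11000111, Z)
  read 1, top Z: go to q3, push Z → (q3, 1000111, Z)
  read 1, top Z: go to q4, push DCZ → (q4, 000111, DCZ)
  read 0, top D: go to q1, push DD → (q1, 00111, DDCZ)
  read 0, top D: go to q4, push C → (q4, 0111, CDCZ)
  ε-move, top C: go to q4, push ε → (q4, 0111, DCZ)
  read 0, top D: go to q1, push DD → (q1, 111, DDCZ)
  read 1, top D: go to q2, push CC → (q2, 11, CCDCZ)
  read 1, top C: go to q2, push ε → (q2, 1, CDCZ)
  read 1, top C: go to q2, push ε → (q2, ε, DCZ)
All input consumed; M is in state q2.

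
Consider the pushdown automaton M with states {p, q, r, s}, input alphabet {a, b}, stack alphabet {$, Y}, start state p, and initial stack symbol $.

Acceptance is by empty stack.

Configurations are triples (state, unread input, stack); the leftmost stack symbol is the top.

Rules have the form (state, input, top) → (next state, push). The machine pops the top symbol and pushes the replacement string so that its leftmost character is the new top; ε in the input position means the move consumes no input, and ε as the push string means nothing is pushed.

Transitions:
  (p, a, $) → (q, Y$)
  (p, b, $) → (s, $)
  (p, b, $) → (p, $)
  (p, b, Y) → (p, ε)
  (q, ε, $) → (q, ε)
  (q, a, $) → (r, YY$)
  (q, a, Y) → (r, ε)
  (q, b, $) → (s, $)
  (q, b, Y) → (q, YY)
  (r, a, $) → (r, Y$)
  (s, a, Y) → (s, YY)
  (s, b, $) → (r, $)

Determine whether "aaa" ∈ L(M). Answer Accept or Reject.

Reject

No computation consumes all input and empties the stack.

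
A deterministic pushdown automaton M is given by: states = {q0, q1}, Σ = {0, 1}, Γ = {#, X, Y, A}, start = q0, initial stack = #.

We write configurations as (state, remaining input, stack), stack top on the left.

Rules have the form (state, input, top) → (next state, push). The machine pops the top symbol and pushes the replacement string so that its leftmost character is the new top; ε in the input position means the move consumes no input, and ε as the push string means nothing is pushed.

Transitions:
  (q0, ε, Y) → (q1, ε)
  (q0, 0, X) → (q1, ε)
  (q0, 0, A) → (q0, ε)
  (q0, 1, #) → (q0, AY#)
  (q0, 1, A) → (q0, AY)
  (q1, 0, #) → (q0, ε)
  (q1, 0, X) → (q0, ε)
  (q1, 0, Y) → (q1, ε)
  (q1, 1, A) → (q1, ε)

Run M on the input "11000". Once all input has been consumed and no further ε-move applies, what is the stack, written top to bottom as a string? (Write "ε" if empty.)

ε

(q0, 11000, #) ⊢ (q0, 1000, AY#) ⊢ (q0, 000, AYY#) ⊢ (q0, 00, YY#) ⊢ (q1, 00, Y#) ⊢ (q1, 0, #) ⊢ (q0, ε, ε)
All input consumed in state q0 with stack ε.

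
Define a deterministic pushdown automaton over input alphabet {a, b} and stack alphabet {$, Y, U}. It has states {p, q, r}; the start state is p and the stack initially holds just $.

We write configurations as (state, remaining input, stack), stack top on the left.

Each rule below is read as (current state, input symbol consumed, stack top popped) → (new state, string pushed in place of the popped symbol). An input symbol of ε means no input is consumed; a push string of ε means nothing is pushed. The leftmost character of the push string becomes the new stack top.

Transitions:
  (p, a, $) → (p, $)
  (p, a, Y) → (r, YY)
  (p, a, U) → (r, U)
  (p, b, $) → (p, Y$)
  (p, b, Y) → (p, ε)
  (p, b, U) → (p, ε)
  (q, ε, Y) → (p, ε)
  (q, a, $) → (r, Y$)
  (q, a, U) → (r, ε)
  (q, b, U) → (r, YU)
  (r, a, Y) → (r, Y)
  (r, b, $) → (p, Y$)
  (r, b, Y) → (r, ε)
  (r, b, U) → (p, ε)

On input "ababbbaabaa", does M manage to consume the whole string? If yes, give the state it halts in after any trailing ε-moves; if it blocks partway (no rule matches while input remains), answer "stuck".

(p, ababbbaabaa, $)
  read a, top $: go to p, push $ → (p, babbbaabaa, $)
  read b, top $: go to p, push Y$ → (p, abbbaabaa, Y$)
  read a, top Y: go to r, push YY → (r, bbbaabaa, YY$)
  read b, top Y: go to r, push ε → (r, bbaabaa, Y$)
  read b, top Y: go to r, push ε → (r, baabaa, $)
  read b, top $: go to p, push Y$ → (p, aabaa, Y$)
  read a, top Y: go to r, push YY → (r, abaa, YY$)
  read a, top Y: go to r, push Y → (r, baa, YY$)
  read b, top Y: go to r, push ε → (r, aa, Y$)
  read a, top Y: go to r, push Y → (r, a, Y$)
  read a, top Y: go to r, push Y → (r, ε, Y$)
All input consumed; M is in state r.

r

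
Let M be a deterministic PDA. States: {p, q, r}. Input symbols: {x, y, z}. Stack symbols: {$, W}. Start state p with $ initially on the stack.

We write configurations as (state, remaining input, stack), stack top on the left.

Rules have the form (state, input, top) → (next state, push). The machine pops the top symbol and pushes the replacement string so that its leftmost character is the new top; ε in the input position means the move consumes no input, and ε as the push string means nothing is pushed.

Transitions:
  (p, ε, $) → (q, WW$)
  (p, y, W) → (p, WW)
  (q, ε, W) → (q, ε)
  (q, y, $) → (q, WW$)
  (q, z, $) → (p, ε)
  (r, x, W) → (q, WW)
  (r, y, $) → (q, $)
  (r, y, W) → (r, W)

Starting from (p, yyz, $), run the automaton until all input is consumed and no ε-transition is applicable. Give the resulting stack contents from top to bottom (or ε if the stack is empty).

(p, yyz, $)
  ε-move, top $: go to q, push WW$ → (q, yyz, WW$)
  ε-move, top W: go to q, push ε → (q, yyz, W$)
  ε-move, top W: go to q, push ε → (q, yyz, $)
  read y, top $: go to q, push WW$ → (q, yz, WW$)
  ε-move, top W: go to q, push ε → (q, yz, W$)
  ε-move, top W: go to q, push ε → (q, yz, $)
  read y, top $: go to q, push WW$ → (q, z, WW$)
  ε-move, top W: go to q, push ε → (q, z, W$)
  ε-move, top W: go to q, push ε → (q, z, $)
  read z, top $: go to p, push ε → (p, ε, ε)
All input consumed in state p with stack ε.

ε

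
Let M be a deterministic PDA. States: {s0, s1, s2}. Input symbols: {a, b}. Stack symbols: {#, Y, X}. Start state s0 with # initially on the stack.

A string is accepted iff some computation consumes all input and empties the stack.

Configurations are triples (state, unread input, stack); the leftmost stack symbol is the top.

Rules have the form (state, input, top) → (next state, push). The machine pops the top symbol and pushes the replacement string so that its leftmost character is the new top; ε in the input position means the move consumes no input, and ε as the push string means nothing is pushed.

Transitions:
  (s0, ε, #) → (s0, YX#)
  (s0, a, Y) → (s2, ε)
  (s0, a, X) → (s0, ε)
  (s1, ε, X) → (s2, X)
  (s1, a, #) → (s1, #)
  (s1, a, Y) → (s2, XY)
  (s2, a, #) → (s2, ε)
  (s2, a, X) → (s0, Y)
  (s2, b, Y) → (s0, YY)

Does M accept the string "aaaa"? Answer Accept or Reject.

(s0, aaaa, #)
  ε-move, top #: go to s0, push YX# → (s0, aaaa, YX#)
  read a, top Y: go to s2, push ε → (s2, aaa, X#)
  read a, top X: go to s0, push Y → (s0, aa, Y#)
  read a, top Y: go to s2, push ε → (s2, a, #)
  read a, top #: go to s2, push ε → (s2, ε, ε)
All input consumed and the stack is empty.

Accept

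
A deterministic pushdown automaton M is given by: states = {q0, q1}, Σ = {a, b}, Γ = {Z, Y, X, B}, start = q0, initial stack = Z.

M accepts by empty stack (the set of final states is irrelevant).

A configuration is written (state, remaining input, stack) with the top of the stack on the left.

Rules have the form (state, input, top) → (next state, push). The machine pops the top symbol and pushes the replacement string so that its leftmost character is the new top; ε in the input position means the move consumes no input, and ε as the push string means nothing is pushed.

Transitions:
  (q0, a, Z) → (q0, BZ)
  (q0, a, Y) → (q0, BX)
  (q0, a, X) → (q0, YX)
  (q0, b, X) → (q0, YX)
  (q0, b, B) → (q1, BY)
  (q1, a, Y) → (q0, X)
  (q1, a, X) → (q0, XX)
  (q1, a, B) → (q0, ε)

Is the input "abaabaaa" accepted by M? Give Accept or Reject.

Reject

(q0, abaabaaa, Z)
  read a, top Z: go to q0, push BZ → (q0, baabaaa, BZ)
  read b, top B: go to q1, push BY → (q1, aabaaa, BYZ)
  read a, top B: go to q0, push ε → (q0, abaaa, YZ)
  read a, top Y: go to q0, push BX → (q0, baaa, BXZ)
  read b, top B: go to q1, push BY → (q1, aaa, BYXZ)
  read a, top B: go to q0, push ε → (q0, aa, YXZ)
  read a, top Y: go to q0, push BX → (q0, a, BXXZ)
No transition applies at (q0, a, BXXZ); input not fully consumed.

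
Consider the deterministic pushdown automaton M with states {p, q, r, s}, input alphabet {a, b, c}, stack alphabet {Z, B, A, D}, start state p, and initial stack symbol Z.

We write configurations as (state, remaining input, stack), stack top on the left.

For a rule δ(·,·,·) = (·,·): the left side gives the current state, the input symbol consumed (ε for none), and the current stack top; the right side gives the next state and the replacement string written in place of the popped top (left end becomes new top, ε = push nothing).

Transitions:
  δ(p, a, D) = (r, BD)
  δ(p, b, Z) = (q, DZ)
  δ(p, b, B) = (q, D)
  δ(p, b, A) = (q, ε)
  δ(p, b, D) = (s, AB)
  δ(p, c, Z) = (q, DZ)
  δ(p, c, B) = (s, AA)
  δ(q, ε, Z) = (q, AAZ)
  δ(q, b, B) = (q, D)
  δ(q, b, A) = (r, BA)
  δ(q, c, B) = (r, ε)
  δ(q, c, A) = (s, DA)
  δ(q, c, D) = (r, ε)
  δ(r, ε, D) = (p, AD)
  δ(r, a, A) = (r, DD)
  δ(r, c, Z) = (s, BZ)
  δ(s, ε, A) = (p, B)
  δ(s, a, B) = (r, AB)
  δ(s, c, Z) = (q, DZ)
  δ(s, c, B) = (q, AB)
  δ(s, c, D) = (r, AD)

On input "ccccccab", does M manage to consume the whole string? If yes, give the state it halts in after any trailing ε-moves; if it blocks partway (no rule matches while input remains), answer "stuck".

(p, ccccccab, Z)
  read c, top Z: go to q, push DZ → (q, cccccab, DZ)
  read c, top D: go to r, push ε → (r, ccccab, Z)
  read c, top Z: go to s, push BZ → (s, cccab, BZ)
  read c, top B: go to q, push AB → (q, ccab, ABZ)
  read c, top A: go to s, push DA → (s, cab, DABZ)
  read c, top D: go to r, push AD → (r, ab, ADABZ)
  read a, top A: go to r, push DD → (r, b, DDDABZ)
  ε-move, top D: go to p, push AD → (p, b, ADDDABZ)
  read b, top A: go to q, push ε → (q, ε, DDDABZ)
All input consumed; M is in state q.

q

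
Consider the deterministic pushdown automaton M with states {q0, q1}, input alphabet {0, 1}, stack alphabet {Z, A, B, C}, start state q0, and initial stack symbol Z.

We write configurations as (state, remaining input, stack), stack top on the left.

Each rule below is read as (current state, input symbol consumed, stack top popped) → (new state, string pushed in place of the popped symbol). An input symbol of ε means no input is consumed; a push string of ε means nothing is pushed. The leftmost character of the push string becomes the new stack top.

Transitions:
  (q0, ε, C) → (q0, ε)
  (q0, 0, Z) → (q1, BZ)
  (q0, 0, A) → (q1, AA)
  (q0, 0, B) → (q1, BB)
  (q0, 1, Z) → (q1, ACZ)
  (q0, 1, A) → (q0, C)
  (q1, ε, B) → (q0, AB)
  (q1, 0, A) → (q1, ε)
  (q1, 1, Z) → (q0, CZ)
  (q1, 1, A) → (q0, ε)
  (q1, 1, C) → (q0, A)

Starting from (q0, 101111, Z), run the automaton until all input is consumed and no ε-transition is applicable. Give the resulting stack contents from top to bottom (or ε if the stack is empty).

(q0, 101111, Z)
  read 1, top Z: go to q1, push ACZ → (q1, 01111, ACZ)
  read 0, top A: go to q1, push ε → (q1, 1111, CZ)
  read 1, top C: go to q0, push A → (q0, 111, AZ)
  read 1, top A: go to q0, push C → (q0, 11, CZ)
  ε-move, top C: go to q0, push ε → (q0, 11, Z)
  read 1, top Z: go to q1, push ACZ → (q1, 1, ACZ)
  read 1, top A: go to q0, push ε → (q0, ε, CZ)
  ε-move, top C: go to q0, push ε → (q0, ε, Z)
All input consumed in state q0 with stack Z.

Z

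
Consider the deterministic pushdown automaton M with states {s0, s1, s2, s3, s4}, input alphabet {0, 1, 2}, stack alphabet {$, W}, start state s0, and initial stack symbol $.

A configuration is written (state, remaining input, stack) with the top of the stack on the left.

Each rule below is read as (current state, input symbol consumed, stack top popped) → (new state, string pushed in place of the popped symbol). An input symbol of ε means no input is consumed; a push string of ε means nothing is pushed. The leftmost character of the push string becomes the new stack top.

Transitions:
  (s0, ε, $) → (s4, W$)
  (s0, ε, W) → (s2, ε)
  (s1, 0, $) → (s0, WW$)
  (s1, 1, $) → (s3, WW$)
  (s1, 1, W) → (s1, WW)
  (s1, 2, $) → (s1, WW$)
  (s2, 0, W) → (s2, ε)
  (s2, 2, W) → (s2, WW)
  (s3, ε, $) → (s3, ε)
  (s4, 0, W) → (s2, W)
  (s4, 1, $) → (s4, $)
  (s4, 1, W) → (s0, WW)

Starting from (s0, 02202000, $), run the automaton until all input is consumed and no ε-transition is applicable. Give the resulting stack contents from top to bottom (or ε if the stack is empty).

$

(s0, 02202000, $)
  ε-move, top $: go to s4, push W$ → (s4, 02202000, W$)
  read 0, top W: go to s2, push W → (s2, 2202000, W$)
  read 2, top W: go to s2, push WW → (s2, 202000, WW$)
  read 2, top W: go to s2, push WW → (s2, 02000, WWW$)
  read 0, top W: go to s2, push ε → (s2, 2000, WW$)
  read 2, top W: go to s2, push WW → (s2, 000, WWW$)
  read 0, top W: go to s2, push ε → (s2, 00, WW$)
  read 0, top W: go to s2, push ε → (s2, 0, W$)
  read 0, top W: go to s2, push ε → (s2, ε, $)
All input consumed in state s2 with stack $.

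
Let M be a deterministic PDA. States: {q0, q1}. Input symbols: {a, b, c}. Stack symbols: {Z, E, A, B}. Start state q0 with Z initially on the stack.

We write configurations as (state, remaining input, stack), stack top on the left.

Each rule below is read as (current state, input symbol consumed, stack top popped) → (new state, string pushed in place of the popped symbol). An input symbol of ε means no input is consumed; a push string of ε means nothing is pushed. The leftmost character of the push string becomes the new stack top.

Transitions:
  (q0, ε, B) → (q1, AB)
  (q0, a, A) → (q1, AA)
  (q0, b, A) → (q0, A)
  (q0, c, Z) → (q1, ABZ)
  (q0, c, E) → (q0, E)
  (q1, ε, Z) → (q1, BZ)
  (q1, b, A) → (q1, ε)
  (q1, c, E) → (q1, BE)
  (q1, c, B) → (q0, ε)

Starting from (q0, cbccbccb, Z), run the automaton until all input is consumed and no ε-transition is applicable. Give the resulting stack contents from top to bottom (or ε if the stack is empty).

BZ

(q0, cbccbccb, Z) ⊢ (q1, bccbccb, ABZ) ⊢ (q1, ccbccb, BZ) ⊢ (q0, cbccb, Z) ⊢ (q1, bccb, ABZ) ⊢ (q1, ccb, BZ) ⊢ (q0, cb, Z) ⊢ (q1, b, ABZ) ⊢ (q1, ε, BZ)
All input consumed in state q1 with stack BZ.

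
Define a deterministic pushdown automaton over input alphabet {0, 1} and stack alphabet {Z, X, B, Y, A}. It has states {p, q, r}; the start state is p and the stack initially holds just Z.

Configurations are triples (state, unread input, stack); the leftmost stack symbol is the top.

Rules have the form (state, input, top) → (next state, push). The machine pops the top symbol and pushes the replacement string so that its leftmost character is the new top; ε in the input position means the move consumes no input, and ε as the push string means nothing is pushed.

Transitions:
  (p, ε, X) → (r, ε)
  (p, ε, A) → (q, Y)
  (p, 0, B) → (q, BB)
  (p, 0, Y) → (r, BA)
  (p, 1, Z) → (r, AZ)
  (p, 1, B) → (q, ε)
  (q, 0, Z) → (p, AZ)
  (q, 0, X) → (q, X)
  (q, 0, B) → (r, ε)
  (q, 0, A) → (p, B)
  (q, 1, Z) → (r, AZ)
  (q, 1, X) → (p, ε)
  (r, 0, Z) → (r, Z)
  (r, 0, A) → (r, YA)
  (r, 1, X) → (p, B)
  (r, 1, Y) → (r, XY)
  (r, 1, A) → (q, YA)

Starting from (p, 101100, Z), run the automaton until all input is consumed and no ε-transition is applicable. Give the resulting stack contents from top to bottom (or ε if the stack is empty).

BYAZ

(p, 101100, Z) ⊢ (r, 01100, AZ) ⊢ (r, 1100, YAZ) ⊢ (r, 100, XYAZ) ⊢ (p, 00, BYAZ) ⊢ (q, 0, BBYAZ) ⊢ (r, ε, BYAZ)
All input consumed in state r with stack BYAZ.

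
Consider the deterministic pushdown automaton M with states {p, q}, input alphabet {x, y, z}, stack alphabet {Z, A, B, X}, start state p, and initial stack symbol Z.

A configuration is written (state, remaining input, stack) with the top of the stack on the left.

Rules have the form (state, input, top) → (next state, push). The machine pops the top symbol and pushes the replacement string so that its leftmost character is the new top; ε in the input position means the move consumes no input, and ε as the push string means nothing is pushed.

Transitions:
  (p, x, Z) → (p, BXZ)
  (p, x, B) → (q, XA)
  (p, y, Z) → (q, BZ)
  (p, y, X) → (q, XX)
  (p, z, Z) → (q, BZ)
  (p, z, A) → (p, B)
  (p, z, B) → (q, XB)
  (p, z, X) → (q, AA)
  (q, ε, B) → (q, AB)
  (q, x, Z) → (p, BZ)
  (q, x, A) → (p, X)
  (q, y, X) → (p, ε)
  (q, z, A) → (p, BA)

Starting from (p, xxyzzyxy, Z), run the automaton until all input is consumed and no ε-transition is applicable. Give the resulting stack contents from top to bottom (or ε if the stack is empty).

AXZ

(p, xxyzzyxy, Z) ⊢ (p, xyzzyxy, BXZ) ⊢ (q, yzzyxy, XAXZ) ⊢ (p, zzyxy, AXZ) ⊢ (p, zyxy, BXZ) ⊢ (q, yxy, XBXZ) ⊢ (p, xy, BXZ) ⊢ (q, y, XAXZ) ⊢ (p, ε, AXZ)
All input consumed in state p with stack AXZ.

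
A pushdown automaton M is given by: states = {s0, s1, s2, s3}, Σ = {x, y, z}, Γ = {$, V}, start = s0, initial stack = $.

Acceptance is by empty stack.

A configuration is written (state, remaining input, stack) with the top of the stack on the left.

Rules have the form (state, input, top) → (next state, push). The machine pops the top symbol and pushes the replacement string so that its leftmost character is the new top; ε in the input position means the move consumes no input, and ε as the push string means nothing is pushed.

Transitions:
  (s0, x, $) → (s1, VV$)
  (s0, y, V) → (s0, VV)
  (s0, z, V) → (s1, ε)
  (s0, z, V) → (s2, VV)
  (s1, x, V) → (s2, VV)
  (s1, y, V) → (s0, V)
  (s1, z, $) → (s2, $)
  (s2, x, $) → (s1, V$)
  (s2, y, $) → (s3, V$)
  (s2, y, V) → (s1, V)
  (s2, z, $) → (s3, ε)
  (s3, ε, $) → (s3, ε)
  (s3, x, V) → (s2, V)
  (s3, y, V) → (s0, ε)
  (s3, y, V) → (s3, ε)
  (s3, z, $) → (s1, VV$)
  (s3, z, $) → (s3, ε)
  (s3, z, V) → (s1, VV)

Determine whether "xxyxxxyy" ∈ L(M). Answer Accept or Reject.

Reject

No computation consumes all input and empties the stack.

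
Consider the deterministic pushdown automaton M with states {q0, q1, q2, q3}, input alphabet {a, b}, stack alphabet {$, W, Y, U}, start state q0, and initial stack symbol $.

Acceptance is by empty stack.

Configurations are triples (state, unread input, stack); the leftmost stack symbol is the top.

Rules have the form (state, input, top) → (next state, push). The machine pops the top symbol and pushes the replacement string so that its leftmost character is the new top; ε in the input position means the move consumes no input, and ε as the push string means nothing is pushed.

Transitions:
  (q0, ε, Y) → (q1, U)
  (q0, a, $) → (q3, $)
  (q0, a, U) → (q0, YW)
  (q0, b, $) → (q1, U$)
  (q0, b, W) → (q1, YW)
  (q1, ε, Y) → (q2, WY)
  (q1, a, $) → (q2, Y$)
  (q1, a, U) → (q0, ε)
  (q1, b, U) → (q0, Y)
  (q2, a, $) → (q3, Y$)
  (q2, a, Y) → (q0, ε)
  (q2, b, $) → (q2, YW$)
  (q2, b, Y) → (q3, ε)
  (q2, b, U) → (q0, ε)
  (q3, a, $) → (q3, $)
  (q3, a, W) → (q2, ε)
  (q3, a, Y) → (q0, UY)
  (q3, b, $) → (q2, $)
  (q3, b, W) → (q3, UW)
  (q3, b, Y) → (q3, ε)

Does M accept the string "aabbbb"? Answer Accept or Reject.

Reject

(q0, aabbbb, $) ⊢ (q3, abbbb, $) ⊢ (q3, bbbb, $) ⊢ (q2, bbb, $) ⊢ (q2, bb, YW$) ⊢ (q3, b, W$) ⊢ (q3, ε, UW$)
All input consumed; stack is UW$, not empty, and no further ε-move applies.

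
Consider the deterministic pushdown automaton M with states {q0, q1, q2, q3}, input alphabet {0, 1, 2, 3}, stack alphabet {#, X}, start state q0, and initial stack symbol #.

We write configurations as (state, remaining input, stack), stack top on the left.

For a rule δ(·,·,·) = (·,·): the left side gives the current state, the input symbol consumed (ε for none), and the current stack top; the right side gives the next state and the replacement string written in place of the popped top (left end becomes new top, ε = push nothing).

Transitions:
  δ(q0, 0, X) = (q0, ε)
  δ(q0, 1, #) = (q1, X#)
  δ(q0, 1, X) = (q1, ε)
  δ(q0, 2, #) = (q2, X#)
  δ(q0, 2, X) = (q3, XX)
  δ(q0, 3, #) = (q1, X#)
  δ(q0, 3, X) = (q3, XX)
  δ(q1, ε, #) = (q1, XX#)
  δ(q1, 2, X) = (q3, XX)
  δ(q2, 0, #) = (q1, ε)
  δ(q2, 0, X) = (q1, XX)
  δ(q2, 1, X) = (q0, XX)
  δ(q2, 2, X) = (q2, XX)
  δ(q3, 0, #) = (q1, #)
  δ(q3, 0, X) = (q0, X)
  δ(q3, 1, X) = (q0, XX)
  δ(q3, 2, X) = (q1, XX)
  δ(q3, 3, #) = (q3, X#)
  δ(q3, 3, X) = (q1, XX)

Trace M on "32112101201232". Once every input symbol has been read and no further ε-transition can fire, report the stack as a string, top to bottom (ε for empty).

XXXXX#

(q0, 32112101201232, #) ⊢ (q1, 2112101201232, X#) ⊢ (q3, 112101201232, XX#) ⊢ (q0, 12101201232, XXX#) ⊢ (q1, 2101201232, XX#) ⊢ (q3, 101201232, XXX#) ⊢ (q0, 01201232, XXXX#) ⊢ (q0, 1201232, XXX#) ⊢ (q1, 201232, XX#) ⊢ (q3, 01232, XXX#) ⊢ (q0, 1232, XXX#) ⊢ (q1, 232, XX#) ⊢ (q3, 32, XXX#) ⊢ (q1, 2, XXXX#) ⊢ (q3, ε, XXXXX#)
All input consumed in state q3 with stack XXXXX#.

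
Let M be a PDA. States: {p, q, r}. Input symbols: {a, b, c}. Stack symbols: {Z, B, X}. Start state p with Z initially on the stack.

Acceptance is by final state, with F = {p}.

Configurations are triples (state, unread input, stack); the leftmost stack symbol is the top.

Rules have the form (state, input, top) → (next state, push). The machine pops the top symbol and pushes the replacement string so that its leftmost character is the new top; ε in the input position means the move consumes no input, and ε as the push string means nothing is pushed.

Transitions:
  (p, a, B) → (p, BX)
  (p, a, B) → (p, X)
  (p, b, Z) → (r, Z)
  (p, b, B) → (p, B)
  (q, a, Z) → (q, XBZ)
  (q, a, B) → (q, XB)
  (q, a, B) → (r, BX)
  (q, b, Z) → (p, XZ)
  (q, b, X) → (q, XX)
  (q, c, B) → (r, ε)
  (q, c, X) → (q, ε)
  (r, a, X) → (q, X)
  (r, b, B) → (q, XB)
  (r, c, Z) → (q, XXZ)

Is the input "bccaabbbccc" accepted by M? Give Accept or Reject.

No computation consumes all input and reaches a final state.

Reject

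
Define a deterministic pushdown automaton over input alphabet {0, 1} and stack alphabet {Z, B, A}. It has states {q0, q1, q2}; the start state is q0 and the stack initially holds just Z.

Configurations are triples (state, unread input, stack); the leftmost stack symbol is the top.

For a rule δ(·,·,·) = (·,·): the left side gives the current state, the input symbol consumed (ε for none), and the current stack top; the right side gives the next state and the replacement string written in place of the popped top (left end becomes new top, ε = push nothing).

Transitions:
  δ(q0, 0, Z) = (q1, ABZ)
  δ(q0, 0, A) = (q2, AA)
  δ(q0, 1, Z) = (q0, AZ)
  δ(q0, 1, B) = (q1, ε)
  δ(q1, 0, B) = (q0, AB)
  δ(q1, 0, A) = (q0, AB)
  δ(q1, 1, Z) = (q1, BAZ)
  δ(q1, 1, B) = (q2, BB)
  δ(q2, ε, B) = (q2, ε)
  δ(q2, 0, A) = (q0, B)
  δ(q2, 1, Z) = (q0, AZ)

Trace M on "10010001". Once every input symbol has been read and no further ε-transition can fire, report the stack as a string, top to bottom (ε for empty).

ABZ

(q0, 10010001, Z)
  read 1, top Z: go to q0, push AZ → (q0, 0010001, AZ)
  read 0, top A: go to q2, push AA → (q2, 010001, AAZ)
  read 0, top A: go to q0, push B → (q0, 10001, BAZ)
  read 1, top B: go to q1, push ε → (q1, 0001, AZ)
  read 0, top A: go to q0, push AB → (q0, 001, ABZ)
  read 0, top A: go to q2, push AA → (q2, 01, AABZ)
  read 0, top A: go to q0, push B → (q0, 1, BABZ)
  read 1, top B: go to q1, push ε → (q1, ε, ABZ)
All input consumed in state q1 with stack ABZ.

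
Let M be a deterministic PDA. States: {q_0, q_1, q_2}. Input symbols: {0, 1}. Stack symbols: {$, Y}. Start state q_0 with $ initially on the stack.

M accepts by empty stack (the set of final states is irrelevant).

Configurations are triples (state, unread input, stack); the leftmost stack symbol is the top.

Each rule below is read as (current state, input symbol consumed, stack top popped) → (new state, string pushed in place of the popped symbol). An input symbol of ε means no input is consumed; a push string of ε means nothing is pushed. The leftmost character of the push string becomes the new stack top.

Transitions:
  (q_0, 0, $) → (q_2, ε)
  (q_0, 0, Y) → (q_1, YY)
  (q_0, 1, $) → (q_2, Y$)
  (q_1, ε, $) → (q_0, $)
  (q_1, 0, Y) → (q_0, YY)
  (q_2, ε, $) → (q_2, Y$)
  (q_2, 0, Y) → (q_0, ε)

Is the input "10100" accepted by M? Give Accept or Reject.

Accept

(q_0, 10100, $) ⊢ (q_2, 0100, Y$) ⊢ (q_0, 100, $) ⊢ (q_2, 00, Y$) ⊢ (q_0, 0, $) ⊢ (q_2, ε, ε)
All input consumed and the stack is empty.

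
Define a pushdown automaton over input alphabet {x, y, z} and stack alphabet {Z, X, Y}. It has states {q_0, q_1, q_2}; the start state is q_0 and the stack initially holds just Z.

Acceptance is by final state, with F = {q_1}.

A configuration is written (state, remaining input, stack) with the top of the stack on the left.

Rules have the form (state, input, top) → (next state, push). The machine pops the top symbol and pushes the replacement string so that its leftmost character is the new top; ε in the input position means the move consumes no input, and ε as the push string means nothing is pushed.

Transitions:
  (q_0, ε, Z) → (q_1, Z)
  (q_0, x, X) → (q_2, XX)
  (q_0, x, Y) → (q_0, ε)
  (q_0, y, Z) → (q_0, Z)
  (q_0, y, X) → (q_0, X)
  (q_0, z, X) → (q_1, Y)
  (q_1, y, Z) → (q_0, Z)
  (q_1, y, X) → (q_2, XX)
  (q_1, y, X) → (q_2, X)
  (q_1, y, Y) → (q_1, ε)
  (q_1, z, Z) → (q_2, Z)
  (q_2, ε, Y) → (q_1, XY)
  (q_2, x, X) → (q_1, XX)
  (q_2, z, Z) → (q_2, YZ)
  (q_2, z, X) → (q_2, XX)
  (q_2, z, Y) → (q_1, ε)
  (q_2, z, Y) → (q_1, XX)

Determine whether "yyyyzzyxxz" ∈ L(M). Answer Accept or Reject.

No computation consumes all input and reaches a final state.

Reject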